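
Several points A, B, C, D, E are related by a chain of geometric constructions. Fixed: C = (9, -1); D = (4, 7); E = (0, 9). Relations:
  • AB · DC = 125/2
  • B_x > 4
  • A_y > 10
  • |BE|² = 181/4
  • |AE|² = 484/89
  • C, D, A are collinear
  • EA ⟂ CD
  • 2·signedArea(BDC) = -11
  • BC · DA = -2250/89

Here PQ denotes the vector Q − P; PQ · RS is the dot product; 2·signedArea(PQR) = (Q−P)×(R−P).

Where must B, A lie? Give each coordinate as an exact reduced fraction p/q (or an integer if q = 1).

A = (176/89, 911/89)
B = (9/2, 4)

1. B_x = 9/2  [line 8·x + 5·y + -56 = 0 ∩ |BE|² = 181/4]
2. B_y = 4  [line 8·x + 5·y + -56 = 0 ∩ |BE|² = 181/4]
   → B = (9/2, 4)
3. A_x = 176/89  [BC · DA = -2250/89 ∩ C, D, A are collinear]
4. A_y = 911/89  [BC · DA = -2250/89 ∩ C, D, A are collinear]
   → A = (176/89, 911/89)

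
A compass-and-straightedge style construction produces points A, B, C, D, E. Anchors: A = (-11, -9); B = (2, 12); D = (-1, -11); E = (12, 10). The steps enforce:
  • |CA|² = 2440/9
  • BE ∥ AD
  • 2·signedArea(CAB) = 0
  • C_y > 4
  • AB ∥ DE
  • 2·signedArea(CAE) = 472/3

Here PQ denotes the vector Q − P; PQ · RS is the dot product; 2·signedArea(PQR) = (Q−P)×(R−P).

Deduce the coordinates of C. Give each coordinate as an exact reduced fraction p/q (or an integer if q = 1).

C = (-7/3, 5)

1. C_x = -7/3  [2·signedArea(CAB) = 0 ∩ 2·signedArea(CAE) = 472/3]
2. C_y = 5  [2·signedArea(CAB) = 0 ∩ 2·signedArea(CAE) = 472/3]
   → C = (-7/3, 5)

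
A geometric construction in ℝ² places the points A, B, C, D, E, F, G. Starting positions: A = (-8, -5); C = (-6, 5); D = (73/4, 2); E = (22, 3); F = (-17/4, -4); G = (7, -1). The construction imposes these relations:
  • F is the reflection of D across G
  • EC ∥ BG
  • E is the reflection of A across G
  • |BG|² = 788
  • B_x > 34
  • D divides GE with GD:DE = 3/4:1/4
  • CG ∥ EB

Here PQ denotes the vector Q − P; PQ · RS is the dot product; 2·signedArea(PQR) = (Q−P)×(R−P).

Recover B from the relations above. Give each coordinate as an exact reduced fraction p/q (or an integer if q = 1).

1. B_x = 35  [EC ∥ BG ∩ CG ∥ EB]
2. B_y = -3  [EC ∥ BG ∩ CG ∥ EB]
   → B = (35, -3)

B = (35, -3)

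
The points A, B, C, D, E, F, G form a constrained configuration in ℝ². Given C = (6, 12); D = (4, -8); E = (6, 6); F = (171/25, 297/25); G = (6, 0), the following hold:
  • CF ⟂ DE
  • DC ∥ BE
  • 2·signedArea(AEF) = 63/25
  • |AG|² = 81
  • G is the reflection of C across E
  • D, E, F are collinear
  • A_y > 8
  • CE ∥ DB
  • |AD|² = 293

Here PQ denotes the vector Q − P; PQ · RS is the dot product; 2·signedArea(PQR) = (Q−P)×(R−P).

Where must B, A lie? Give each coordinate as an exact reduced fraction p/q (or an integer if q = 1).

A = (6, 9)
B = (4, -14)

1. B_x = 4  [DC ∥ BE ∩ CE ∥ DB]
2. B_y = -14  [DC ∥ BE ∩ CE ∥ DB]
   → B = (4, -14)
3. A_x = 6  [line -147/25·x + 21/25·y + 693/25 = 0 ∩ |AG|² = 81]
4. A_y = 9  [line -147/25·x + 21/25·y + 693/25 = 0 ∩ |AG|² = 81]
   → A = (6, 9)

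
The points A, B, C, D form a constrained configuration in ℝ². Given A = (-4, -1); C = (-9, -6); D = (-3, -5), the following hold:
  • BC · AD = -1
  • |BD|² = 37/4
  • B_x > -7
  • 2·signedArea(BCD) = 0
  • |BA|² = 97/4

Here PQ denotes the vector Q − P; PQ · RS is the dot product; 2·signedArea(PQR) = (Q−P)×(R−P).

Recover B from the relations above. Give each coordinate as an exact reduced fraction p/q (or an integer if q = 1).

1. B_x = -6  [2·signedArea(BCD) = 0 ∩ BC · AD = -1]
2. B_y = -11/2  [2·signedArea(BCD) = 0 ∩ BC · AD = -1]
   → B = (-6, -11/2)

B = (-6, -11/2)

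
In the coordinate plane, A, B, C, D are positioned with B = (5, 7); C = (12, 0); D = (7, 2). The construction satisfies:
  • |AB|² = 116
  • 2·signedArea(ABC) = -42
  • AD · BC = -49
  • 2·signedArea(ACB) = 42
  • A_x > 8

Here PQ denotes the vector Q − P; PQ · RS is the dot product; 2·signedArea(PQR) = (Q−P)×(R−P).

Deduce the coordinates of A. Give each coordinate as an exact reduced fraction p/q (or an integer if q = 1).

A = (9, -3)

1. A_x = 9  [2·signedArea(ABC) = -42 ∩ AD · BC = -49]
2. A_y = -3  [2·signedArea(ABC) = -42 ∩ AD · BC = -49]
   → A = (9, -3)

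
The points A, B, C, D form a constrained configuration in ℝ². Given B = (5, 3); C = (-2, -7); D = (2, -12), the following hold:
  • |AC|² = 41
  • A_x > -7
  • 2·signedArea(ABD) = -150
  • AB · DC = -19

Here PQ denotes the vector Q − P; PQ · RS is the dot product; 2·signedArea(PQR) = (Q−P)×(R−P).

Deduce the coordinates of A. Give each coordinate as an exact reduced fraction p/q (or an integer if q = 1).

A = (-6, -2)

1. A_x = -6  [AB · DC = -19 ∩ 2·signedArea(ABD) = -150]
2. A_y = -2  [AB · DC = -19 ∩ 2·signedArea(ABD) = -150]
   → A = (-6, -2)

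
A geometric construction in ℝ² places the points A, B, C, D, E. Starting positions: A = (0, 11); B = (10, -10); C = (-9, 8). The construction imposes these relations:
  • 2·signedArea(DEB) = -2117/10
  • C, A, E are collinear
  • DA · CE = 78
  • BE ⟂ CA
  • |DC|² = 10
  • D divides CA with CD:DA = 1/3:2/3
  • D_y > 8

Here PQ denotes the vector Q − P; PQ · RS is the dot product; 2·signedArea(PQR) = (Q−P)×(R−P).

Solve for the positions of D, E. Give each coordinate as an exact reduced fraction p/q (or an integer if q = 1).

1. D_x = -6  [D divides CA with CD:DA = 1/3:2/3]
2. D_y = 9  [D divides CA with CD:DA = 1/3:2/3]
   → D = (-6, 9)
3. E_x = 27/10  [C, A, E are collinear ∩ BE ⟂ CA]
4. E_y = 119/10  [C, A, E are collinear ∩ BE ⟂ CA]
   → E = (27/10, 119/10)

D = (-6, 9)
E = (27/10, 119/10)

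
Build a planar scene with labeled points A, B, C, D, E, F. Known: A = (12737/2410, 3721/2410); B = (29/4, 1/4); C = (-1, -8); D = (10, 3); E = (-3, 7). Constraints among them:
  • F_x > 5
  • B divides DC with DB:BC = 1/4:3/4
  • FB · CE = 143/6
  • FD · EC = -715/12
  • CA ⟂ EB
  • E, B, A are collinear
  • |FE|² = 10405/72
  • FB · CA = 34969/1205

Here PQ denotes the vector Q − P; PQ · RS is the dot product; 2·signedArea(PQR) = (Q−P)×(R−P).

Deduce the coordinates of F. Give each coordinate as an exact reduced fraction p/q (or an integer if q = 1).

1. F_x = 65/12  [FB · CA = 34969/1205 ∩ FB · CE = 143/6]
2. F_y = -19/12  [FB · CA = 34969/1205 ∩ FB · CE = 143/6]
   → F = (65/12, -19/12)

F = (65/12, -19/12)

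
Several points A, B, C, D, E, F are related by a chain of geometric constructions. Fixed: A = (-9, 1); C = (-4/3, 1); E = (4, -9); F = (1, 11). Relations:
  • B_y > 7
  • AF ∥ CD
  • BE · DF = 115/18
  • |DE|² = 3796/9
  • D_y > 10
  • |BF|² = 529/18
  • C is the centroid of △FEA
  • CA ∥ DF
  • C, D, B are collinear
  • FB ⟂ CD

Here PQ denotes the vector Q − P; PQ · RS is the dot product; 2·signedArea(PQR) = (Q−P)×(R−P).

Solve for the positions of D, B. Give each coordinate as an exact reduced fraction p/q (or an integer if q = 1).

B = (29/6, 43/6)
D = (26/3, 11)

1. D_x = 26/3  [CA ∥ DF ∩ AF ∥ CD]
2. D_y = 11  [CA ∥ DF ∩ AF ∥ CD]
   → D = (26/3, 11)
3. B_x = 29/6  [C, D, B are collinear ∩ FB ⟂ CD]
4. B_y = 43/6  [C, D, B are collinear ∩ FB ⟂ CD]
   → B = (29/6, 43/6)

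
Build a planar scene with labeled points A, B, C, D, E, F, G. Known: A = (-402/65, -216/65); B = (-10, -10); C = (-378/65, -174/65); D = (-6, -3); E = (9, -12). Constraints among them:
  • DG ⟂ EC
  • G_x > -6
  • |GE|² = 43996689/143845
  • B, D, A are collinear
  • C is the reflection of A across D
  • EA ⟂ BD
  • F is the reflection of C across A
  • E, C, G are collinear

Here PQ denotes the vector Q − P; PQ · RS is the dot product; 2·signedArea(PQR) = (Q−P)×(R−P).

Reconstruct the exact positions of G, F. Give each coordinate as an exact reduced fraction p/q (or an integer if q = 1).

F = (-426/65, -258/65)
G = (-834588/143845, -386274/143845)

1. G_x = -834588/143845  [E, C, G are collinear ∩ DG ⟂ EC]
2. G_y = -386274/143845  [E, C, G are collinear ∩ DG ⟂ EC]
   → G = (-834588/143845, -386274/143845)
3. F_x = -426/65  [F is the reflection of C across A]
4. F_y = -258/65  [F is the reflection of C across A]
   → F = (-426/65, -258/65)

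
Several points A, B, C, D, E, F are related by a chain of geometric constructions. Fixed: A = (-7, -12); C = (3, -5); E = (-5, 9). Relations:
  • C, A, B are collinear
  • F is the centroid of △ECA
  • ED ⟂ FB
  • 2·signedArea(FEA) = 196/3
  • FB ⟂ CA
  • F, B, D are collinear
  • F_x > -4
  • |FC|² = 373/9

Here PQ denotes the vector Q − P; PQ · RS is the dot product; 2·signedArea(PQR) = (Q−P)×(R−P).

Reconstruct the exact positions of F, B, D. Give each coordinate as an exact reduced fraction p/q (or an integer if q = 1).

B = (31/447, -3152/447)
D = (-4085/447, 2728/447)
F = (-3, -8/3)

1. F_x = -3  [F is the centroid of △ECA]
2. F_y = -8/3  [F is the centroid of △ECA]
   → F = (-3, -8/3)
3. B_x = 31/447  [C, A, B are collinear ∩ FB ⟂ CA]
4. B_y = -3152/447  [C, A, B are collinear ∩ FB ⟂ CA]
   → B = (31/447, -3152/447)
5. D_x = -4085/447  [F, B, D are collinear ∩ ED ⟂ FB]
6. D_y = 2728/447  [F, B, D are collinear ∩ ED ⟂ FB]
   → D = (-4085/447, 2728/447)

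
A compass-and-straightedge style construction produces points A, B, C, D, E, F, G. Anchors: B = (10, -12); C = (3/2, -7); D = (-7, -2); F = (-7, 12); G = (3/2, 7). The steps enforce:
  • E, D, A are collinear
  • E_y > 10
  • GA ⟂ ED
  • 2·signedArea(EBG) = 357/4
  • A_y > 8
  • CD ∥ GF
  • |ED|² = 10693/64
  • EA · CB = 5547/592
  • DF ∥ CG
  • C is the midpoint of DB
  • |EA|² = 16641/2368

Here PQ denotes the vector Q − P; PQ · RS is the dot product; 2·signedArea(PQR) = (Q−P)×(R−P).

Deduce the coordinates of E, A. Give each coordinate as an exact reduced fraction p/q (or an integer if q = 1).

1. E_x = -39/8  [line -19·x + -17/2·y + -5/4 = 0 ∩ |ED|² = 10693/64]
2. E_y = 43/4  [line -19·x + -17/2·y + -5/4 = 0 ∩ |ED|² = 10693/64]
   → E = (-39/8, 43/4)
3. A_x = -393/74  [E, D, A are collinear ∩ GA ⟂ ED]
4. A_y = 301/37  [E, D, A are collinear ∩ GA ⟂ ED]
   → A = (-393/74, 301/37)

A = (-393/74, 301/37)
E = (-39/8, 43/4)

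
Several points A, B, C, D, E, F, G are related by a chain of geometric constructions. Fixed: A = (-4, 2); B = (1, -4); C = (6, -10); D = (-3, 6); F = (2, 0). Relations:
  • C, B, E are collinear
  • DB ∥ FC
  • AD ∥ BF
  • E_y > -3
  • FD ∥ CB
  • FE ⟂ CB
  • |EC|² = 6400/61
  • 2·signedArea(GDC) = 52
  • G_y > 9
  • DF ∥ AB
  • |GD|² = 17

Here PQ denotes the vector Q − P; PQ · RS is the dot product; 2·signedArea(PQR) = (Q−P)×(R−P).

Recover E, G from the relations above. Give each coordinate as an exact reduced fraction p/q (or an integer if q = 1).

E = (-34/61, -130/61)
G = (-2, 10)

1. E_x = -34/61  [C, B, E are collinear ∩ FE ⟂ CB]
2. E_y = -130/61  [C, B, E are collinear ∩ FE ⟂ CB]
   → E = (-34/61, -130/61)
3. G_x = -2  [line 16·x + 9·y + -58 = 0 ∩ |GD|² = 17]
4. G_y = 10  [line 16·x + 9·y + -58 = 0 ∩ |GD|² = 17]
   → G = (-2, 10)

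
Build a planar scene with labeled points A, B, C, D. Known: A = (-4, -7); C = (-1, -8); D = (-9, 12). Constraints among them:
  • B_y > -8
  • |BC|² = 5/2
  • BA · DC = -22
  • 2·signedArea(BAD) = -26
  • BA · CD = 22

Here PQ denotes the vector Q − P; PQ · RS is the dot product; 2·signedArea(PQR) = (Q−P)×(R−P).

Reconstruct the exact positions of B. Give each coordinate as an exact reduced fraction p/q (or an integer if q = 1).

1. B_x = -5/2  [BA · DC = -22 ∩ 2·signedArea(BAD) = -26]
2. B_y = -15/2  [BA · DC = -22 ∩ 2·signedArea(BAD) = -26]
   → B = (-5/2, -15/2)

B = (-5/2, -15/2)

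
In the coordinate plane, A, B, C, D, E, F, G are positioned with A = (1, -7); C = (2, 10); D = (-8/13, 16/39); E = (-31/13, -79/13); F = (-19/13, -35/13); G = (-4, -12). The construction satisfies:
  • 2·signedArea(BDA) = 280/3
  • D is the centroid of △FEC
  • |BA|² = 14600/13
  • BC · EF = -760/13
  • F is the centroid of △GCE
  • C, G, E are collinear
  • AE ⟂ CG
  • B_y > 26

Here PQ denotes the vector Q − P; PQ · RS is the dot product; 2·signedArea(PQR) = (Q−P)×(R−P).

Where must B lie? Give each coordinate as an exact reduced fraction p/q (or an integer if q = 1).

1. B_x = 83/13  [BC · EF = -760/13 ∩ 2·signedArea(BDA) = 280/3]
2. B_y = 339/13  [BC · EF = -760/13 ∩ 2·signedArea(BDA) = 280/3]
   → B = (83/13, 339/13)

B = (83/13, 339/13)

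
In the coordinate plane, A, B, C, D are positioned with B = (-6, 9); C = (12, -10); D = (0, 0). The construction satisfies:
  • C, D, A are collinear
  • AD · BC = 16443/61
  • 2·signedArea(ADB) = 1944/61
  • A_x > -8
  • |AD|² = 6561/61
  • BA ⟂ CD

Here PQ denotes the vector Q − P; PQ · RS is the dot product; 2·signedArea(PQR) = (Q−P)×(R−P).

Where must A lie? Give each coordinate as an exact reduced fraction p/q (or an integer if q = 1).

A = (-486/61, 405/61)

1. A_x = -486/61  [C, D, A are collinear ∩ BA ⟂ CD]
2. A_y = 405/61  [C, D, A are collinear ∩ BA ⟂ CD]
   → A = (-486/61, 405/61)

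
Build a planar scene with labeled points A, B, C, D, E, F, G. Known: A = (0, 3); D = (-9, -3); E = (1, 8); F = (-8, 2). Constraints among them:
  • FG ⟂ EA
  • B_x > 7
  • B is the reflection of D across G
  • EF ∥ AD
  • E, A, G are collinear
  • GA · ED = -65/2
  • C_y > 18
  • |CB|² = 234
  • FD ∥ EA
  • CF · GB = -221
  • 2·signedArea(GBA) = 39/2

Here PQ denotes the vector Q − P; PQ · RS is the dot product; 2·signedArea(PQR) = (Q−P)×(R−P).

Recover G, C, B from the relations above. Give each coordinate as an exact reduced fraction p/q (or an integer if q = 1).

B = (8, 4)
C = (11, 19)
G = (-1/2, 1/2)

1. G_x = -1/2  [E, A, G are collinear ∩ FG ⟂ EA]
2. G_y = 1/2  [E, A, G are collinear ∩ FG ⟂ EA]
   → G = (-1/2, 1/2)
3. B_x = 8  [B is the reflection of D across G]
4. B_y = 4  [B is the reflection of D across G]
   → B = (8, 4)
5. C_x = 11  [line -17/2·x + -7/2·y + 160 = 0 ∩ |CB|² = 234]
6. C_y = 19  [line -17/2·x + -7/2·y + 160 = 0 ∩ |CB|² = 234]
   → C = (11, 19)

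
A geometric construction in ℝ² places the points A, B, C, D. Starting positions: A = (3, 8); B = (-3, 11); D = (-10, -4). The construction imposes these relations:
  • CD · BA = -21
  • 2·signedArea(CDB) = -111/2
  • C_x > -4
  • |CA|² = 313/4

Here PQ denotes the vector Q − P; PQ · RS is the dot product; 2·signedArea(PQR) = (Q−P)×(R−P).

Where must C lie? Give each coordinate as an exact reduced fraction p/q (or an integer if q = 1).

C = (-7/2, 2)

1. C_x = -7/2  [2·signedArea(CDB) = -111/2 ∩ CD · BA = -21]
2. C_y = 2  [2·signedArea(CDB) = -111/2 ∩ CD · BA = -21]
   → C = (-7/2, 2)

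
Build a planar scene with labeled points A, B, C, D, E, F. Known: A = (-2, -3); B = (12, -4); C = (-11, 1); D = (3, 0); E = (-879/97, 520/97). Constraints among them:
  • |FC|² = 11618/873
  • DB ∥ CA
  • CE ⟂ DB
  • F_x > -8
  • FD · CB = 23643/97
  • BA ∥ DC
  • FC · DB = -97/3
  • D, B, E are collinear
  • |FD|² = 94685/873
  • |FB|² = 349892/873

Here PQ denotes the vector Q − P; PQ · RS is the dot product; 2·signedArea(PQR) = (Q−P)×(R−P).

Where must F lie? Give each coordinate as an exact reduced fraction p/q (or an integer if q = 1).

1. F_x = -2140/291  [FC · DB = -97/3 ∩ FD · CB = 23643/97]
2. F_y = 326/291  [FC · DB = -97/3 ∩ FD · CB = 23643/97]
   → F = (-2140/291, 326/291)

F = (-2140/291, 326/291)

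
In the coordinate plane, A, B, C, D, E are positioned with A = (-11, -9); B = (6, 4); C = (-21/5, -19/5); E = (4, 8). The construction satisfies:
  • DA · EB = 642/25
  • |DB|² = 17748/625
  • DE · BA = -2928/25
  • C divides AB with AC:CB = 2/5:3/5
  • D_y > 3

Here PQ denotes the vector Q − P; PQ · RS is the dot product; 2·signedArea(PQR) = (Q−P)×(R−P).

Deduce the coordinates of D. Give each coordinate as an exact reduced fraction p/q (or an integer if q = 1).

1. D_x = 18/25  [DE · BA = -2928/25 ∩ DA · EB = 642/25]
2. D_y = 82/25  [DE · BA = -2928/25 ∩ DA · EB = 642/25]
   → D = (18/25, 82/25)

D = (18/25, 82/25)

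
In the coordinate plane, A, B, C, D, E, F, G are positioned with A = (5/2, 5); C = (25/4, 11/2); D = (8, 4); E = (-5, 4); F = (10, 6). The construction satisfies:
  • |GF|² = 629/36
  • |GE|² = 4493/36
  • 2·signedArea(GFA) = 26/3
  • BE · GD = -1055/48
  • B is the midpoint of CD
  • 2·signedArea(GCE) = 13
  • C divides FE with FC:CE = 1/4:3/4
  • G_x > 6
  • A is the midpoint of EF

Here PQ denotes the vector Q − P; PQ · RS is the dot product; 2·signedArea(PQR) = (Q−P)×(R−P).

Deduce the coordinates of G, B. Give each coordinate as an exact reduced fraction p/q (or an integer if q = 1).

B = (57/8, 19/4)
G = (37/6, 13/3)

1. G_x = 37/6  [line 3/2·x + -45/4·y + 79/2 = 0 ∩ |GE|² = 4493/36]
2. G_y = 13/3  [line 3/2·x + -45/4·y + 79/2 = 0 ∩ |GE|² = 4493/36]
   → G = (37/6, 13/3)
3. B_x = 57/8  [B is the midpoint of CD]
4. B_y = 19/4  [B is the midpoint of CD]
   → B = (57/8, 19/4)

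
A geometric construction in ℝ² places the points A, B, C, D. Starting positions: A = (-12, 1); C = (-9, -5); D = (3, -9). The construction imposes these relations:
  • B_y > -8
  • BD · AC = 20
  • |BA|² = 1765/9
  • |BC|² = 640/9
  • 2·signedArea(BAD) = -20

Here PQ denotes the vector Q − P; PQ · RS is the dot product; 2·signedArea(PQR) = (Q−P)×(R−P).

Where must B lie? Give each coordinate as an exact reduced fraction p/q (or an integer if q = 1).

B = (-1, -23/3)

1. B_x = -1  [2·signedArea(BAD) = -20 ∩ BD · AC = 20]
2. B_y = -23/3  [2·signedArea(BAD) = -20 ∩ BD · AC = 20]
   → B = (-1, -23/3)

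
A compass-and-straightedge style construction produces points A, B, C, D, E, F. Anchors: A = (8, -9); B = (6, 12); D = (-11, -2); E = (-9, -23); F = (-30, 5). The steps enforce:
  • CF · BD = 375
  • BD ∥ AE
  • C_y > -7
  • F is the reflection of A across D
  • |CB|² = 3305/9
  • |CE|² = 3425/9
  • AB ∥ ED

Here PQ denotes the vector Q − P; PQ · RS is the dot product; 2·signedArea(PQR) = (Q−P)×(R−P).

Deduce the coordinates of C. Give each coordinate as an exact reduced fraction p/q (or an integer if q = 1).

1. C_x = 5/3  [line 17·x + 14·y + 65 = 0 ∩ |CE|² = 3425/9]
2. C_y = -20/3  [line 17·x + 14·y + 65 = 0 ∩ |CE|² = 3425/9]
   → C = (5/3, -20/3)

C = (5/3, -20/3)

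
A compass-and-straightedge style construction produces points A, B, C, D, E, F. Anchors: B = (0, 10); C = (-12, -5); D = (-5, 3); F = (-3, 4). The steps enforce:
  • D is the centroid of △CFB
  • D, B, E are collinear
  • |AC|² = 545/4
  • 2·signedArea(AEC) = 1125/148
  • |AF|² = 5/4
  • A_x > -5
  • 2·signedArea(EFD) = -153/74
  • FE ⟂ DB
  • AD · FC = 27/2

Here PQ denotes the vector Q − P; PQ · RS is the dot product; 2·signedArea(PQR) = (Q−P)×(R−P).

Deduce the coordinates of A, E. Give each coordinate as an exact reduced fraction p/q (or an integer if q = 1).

A = (-4, 7/2)
E = (-285/74, 341/74)

1. E_x = -285/74  [D, B, E are collinear ∩ FE ⟂ DB]
2. E_y = 341/74  [D, B, E are collinear ∩ FE ⟂ DB]
   → E = (-285/74, 341/74)
3. A_x = -4  [2·signedArea(AEC) = 1125/148 ∩ AD · FC = 27/2]
4. A_y = 7/2  [2·signedArea(AEC) = 1125/148 ∩ AD · FC = 27/2]
   → A = (-4, 7/2)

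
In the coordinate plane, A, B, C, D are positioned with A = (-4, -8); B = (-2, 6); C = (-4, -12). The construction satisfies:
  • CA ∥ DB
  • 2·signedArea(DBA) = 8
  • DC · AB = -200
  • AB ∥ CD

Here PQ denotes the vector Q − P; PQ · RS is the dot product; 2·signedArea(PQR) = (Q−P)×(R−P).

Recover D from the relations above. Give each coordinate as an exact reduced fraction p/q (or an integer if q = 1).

1. D_x = -2  [CA ∥ DB ∩ AB ∥ CD]
2. D_y = 2  [CA ∥ DB ∩ AB ∥ CD]
   → D = (-2, 2)

D = (-2, 2)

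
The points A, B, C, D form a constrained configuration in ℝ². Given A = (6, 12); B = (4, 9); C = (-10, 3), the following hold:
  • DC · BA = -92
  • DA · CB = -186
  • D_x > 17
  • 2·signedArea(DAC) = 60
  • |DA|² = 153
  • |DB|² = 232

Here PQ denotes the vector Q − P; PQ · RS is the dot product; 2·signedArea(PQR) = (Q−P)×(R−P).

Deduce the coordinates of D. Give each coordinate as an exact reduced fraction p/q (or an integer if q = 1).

D = (18, 15)

1. D_x = 18  [DA · CB = -186 ∩ DC · BA = -92]
2. D_y = 15  [DA · CB = -186 ∩ DC · BA = -92]
   → D = (18, 15)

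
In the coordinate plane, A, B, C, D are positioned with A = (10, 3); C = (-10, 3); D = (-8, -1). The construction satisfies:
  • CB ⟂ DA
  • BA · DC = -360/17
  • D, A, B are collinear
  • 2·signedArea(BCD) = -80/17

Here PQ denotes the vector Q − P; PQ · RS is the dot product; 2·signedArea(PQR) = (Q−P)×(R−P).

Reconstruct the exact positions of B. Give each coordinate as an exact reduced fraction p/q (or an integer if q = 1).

1. B_x = -154/17  [D, A, B are collinear ∩ CB ⟂ DA]
2. B_y = -21/17  [D, A, B are collinear ∩ CB ⟂ DA]
   → B = (-154/17, -21/17)

B = (-154/17, -21/17)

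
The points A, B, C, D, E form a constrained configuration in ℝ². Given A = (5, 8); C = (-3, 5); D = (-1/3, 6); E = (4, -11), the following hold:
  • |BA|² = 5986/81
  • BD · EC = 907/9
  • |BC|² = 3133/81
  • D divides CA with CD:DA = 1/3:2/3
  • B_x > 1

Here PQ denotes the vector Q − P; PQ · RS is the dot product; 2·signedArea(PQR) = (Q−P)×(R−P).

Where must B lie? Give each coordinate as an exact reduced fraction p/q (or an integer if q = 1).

B = (10/9, 1/3)

1. B_x = 10/9  [line 7·x + -16·y + -22/9 = 0 ∩ |BC|² = 3133/81]
2. B_y = 1/3  [line 7·x + -16·y + -22/9 = 0 ∩ |BC|² = 3133/81]
   → B = (10/9, 1/3)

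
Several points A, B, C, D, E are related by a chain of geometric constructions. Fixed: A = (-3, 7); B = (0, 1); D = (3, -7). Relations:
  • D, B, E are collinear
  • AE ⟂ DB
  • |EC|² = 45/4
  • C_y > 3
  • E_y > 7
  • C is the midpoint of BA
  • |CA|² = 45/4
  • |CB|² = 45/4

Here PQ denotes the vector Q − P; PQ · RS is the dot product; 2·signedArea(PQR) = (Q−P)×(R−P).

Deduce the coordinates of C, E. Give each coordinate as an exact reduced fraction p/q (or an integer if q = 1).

C = (-3/2, 4)
E = (-171/73, 529/73)

1. C_x = -3/2  [C is the midpoint of BA]
2. C_y = 4  [C is the midpoint of BA]
   → C = (-3/2, 4)
3. E_x = -171/73  [D, B, E are collinear ∩ AE ⟂ DB]
4. E_y = 529/73  [D, B, E are collinear ∩ AE ⟂ DB]
   → E = (-171/73, 529/73)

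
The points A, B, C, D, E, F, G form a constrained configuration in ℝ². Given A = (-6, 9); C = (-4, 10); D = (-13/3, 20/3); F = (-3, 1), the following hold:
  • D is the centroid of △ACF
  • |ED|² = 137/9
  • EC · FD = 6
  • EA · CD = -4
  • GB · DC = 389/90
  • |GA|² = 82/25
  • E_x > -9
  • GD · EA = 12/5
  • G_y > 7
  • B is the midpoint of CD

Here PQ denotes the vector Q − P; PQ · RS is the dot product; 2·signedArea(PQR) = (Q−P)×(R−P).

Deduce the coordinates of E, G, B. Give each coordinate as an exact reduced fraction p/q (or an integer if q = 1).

1. E_x = -8  [EA · CD = -4 ∩ EC · FD = 6]
2. E_y = 8  [EA · CD = -4 ∩ EC · FD = 6]
   → E = (-8, 8)
3. B_x = -25/6  [B is the midpoint of CD]
4. B_y = 25/3  [B is the midpoint of CD]
   → B = (-25/6, 25/3)
5. G_x = -29/5  [GB · DC = 389/90 ∩ GD · EA = 12/5]
6. G_y = 36/5  [GB · DC = 389/90 ∩ GD · EA = 12/5]
   → G = (-29/5, 36/5)

B = (-25/6, 25/3)
E = (-8, 8)
G = (-29/5, 36/5)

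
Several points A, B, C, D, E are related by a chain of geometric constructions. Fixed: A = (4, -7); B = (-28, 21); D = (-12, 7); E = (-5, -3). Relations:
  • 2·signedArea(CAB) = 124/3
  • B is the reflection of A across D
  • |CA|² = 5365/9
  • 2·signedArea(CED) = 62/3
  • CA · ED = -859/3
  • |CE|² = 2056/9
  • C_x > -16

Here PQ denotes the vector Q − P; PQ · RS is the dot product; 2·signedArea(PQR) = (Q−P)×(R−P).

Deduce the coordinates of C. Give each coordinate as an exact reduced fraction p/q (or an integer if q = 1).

C = (-15, 25/3)

1. C_x = -15  [2·signedArea(CED) = 62/3 ∩ CA · ED = -859/3]
2. C_y = 25/3  [2·signedArea(CED) = 62/3 ∩ CA · ED = -859/3]
   → C = (-15, 25/3)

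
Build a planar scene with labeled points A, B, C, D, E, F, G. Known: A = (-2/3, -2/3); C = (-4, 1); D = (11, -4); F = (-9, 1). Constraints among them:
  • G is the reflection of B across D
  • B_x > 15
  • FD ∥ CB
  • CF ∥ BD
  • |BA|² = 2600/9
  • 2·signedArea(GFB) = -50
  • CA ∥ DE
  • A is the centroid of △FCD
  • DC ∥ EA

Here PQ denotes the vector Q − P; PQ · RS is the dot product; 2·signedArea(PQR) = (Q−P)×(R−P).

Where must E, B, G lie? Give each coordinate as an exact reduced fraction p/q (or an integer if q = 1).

B = (16, -4)
E = (43/3, -17/3)
G = (6, -4)

1. E_x = 43/3  [DC ∥ EA ∩ CA ∥ DE]
2. E_y = -17/3  [DC ∥ EA ∩ CA ∥ DE]
   → E = (43/3, -17/3)
3. B_x = 16  [CF ∥ BD ∩ FD ∥ CB]
4. B_y = -4  [CF ∥ BD ∩ FD ∥ CB]
   → B = (16, -4)
5. G_x = 6  [G is the reflection of B across D]
6. G_y = -4  [G is the reflection of B across D]
   → G = (6, -4)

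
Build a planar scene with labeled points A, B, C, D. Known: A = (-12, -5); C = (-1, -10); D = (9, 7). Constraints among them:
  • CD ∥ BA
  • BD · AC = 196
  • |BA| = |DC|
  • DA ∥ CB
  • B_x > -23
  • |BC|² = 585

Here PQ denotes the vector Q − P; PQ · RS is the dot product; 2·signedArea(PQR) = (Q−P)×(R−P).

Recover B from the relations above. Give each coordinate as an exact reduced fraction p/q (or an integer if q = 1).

1. B_x = -22  [CD ∥ BA ∩ DA ∥ CB]
2. B_y = -22  [CD ∥ BA ∩ DA ∥ CB]
   → B = (-22, -22)

B = (-22, -22)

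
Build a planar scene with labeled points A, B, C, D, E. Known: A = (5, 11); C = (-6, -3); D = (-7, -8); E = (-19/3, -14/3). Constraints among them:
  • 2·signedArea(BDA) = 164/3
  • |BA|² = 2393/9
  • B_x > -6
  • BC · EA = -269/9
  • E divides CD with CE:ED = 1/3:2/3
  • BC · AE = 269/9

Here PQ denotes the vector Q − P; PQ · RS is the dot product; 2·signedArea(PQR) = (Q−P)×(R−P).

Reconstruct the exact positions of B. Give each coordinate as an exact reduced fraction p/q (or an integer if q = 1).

B = (-17/3, -4/3)

1. B_x = -17/3  [BC · EA = -269/9 ∩ 2·signedArea(BDA) = 164/3]
2. B_y = -4/3  [BC · EA = -269/9 ∩ 2·signedArea(BDA) = 164/3]
   → B = (-17/3, -4/3)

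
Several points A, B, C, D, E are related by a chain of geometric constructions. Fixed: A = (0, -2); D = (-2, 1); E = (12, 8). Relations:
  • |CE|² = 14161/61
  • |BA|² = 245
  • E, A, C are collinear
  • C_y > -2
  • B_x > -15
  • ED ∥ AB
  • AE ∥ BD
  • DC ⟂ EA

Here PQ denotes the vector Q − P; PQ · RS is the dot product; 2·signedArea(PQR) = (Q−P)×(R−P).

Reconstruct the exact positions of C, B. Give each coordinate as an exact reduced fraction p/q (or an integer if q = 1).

1. C_x = 18/61  [E, A, C are collinear ∩ DC ⟂ EA]
2. C_y = -107/61  [E, A, C are collinear ∩ DC ⟂ EA]
   → C = (18/61, -107/61)
3. B_x = -14  [AE ∥ BD ∩ ED ∥ AB]
4. B_y = -9  [AE ∥ BD ∩ ED ∥ AB]
   → B = (-14, -9)

B = (-14, -9)
C = (18/61, -107/61)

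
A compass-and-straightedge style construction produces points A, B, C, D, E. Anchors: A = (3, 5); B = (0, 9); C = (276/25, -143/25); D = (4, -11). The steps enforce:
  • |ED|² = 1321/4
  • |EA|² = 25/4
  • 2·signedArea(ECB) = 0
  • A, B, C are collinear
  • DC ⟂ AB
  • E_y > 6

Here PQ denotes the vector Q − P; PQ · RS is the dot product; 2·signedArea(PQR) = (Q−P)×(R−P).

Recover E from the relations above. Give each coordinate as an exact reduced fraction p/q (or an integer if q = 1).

1. E_x = 3/2  [line -368/25·x + -276/25·y + 2484/25 = 0 ∩ |EA|² = 25/4]
2. E_y = 7  [line -368/25·x + -276/25·y + 2484/25 = 0 ∩ |EA|² = 25/4]
   → E = (3/2, 7)

E = (3/2, 7)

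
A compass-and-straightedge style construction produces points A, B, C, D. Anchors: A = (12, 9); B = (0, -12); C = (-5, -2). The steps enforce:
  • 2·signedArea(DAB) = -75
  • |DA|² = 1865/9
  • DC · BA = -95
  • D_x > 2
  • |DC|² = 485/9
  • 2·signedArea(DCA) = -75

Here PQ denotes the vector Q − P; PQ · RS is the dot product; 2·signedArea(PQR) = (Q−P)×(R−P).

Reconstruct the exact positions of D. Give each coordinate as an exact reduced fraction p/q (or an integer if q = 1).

1. D_x = 7/3  [2·signedArea(DAB) = -75 ∩ DC · BA = -95]
2. D_y = -5/3  [2·signedArea(DAB) = -75 ∩ DC · BA = -95]
   → D = (7/3, -5/3)

D = (7/3, -5/3)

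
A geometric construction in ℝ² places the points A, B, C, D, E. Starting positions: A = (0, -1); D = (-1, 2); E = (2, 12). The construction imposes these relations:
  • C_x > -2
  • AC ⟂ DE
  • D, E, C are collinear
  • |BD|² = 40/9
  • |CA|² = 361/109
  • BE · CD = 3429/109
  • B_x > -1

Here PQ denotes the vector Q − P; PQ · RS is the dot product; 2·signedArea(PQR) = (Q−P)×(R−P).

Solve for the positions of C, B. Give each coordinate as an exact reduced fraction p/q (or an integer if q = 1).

B = (-1/3, 0)
C = (-190/109, -52/109)

1. C_x = -190/109  [D, E, C are collinear ∩ AC ⟂ DE]
2. C_y = -52/109  [D, E, C are collinear ∩ AC ⟂ DE]
   → C = (-190/109, -52/109)
3. B_x = -1/3  [line -81/109·x + -270/109·y + -27/109 = 0 ∩ |BD|² = 40/9]
4. B_y = 0  [line -81/109·x + -270/109·y + -27/109 = 0 ∩ |BD|² = 40/9]
   → B = (-1/3, 0)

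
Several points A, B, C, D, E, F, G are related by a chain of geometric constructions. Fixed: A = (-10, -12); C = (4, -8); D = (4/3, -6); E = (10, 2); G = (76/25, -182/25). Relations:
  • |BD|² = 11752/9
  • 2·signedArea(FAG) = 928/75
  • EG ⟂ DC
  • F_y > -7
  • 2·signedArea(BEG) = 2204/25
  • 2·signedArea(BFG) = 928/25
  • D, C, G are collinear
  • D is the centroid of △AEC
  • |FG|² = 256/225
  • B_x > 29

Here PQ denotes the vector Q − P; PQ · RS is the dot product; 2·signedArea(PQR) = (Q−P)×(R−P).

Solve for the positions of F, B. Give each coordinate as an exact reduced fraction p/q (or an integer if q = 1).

B = (30, 16)
F = (164/75, -166/25)

1. B_x = 30  [line 232/25·x + -174/25·y + -4176/25 = 0 ∩ |BD|² = 11752/9]
2. B_y = 16  [line 232/25·x + -174/25·y + -4176/25 = 0 ∩ |BD|² = 11752/9]
   → B = (30, 16)
3. F_x = 164/75  [2·signedArea(FAG) = 928/75 ∩ 2·signedArea(BFG) = 928/25]
4. F_y = -166/25  [2·signedArea(FAG) = 928/75 ∩ 2·signedArea(BFG) = 928/25]
   → F = (164/75, -166/25)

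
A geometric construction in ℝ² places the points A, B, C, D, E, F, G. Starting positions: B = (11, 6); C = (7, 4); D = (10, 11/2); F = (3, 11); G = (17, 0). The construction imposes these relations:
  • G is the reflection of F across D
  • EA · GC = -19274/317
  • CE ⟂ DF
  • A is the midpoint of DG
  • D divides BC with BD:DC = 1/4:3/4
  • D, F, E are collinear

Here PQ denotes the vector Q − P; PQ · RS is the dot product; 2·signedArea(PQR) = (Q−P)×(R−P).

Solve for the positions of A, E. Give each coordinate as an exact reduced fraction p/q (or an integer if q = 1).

1. A_x = 27/2  [A is the midpoint of DG]
2. A_y = 11/4  [A is the midpoint of DG]
   → A = (27/2, 11/4)
3. E_x = 2813/317  [D, F, E are collinear ∩ CE ⟂ DF]
4. E_y = 2024/317  [D, F, E are collinear ∩ CE ⟂ DF]
   → E = (2813/317, 2024/317)

A = (27/2, 11/4)
E = (2813/317, 2024/317)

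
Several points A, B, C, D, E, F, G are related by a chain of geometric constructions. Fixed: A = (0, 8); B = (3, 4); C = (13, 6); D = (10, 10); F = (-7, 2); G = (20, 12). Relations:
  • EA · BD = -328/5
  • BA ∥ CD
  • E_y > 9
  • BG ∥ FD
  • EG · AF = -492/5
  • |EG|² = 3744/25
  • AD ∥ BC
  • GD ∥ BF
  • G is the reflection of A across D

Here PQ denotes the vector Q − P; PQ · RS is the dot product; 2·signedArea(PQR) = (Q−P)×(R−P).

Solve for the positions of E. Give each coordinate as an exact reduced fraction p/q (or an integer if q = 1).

1. E_x = 8  [line 7·x + 6·y + -568/5 = 0 ∩ |EG|² = 3744/25]
2. E_y = 48/5  [line 7·x + 6·y + -568/5 = 0 ∩ |EG|² = 3744/25]
   → E = (8, 48/5)

E = (8, 48/5)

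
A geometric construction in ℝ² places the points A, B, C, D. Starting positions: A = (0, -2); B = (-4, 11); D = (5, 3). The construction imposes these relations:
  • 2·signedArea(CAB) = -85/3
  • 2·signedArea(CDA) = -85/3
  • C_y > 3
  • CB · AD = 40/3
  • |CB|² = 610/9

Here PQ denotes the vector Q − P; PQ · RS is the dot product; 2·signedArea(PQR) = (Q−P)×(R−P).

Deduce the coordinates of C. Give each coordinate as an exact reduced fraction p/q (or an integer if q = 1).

1. C_x = 1/3  [CB · AD = 40/3 ∩ 2·signedArea(CDA) = -85/3]
2. C_y = 4  [CB · AD = 40/3 ∩ 2·signedArea(CDA) = -85/3]
   → C = (1/3, 4)

C = (1/3, 4)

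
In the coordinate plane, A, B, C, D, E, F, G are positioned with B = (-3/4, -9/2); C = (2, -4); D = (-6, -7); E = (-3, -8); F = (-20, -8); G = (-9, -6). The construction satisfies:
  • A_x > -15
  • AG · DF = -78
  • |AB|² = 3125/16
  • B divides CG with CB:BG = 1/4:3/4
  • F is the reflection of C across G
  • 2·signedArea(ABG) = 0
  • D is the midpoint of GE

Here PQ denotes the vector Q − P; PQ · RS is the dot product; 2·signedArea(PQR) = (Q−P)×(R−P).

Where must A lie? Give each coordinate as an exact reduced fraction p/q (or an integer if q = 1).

1. A_x = -29/2  [2·signedArea(ABG) = 0 ∩ AG · DF = -78]
2. A_y = -7  [2·signedArea(ABG) = 0 ∩ AG · DF = -78]
   → A = (-29/2, -7)

A = (-29/2, -7)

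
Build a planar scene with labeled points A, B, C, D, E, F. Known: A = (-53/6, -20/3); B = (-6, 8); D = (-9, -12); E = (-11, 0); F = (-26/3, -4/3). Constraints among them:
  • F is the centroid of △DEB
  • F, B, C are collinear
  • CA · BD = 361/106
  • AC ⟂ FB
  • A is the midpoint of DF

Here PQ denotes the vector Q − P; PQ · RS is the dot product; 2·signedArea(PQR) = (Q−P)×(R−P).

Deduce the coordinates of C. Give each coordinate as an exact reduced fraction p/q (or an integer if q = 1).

1. C_x = -1604/159  [F, B, C are collinear ∩ AC ⟂ FB]
2. C_y = -1003/159  [F, B, C are collinear ∩ AC ⟂ FB]
   → C = (-1604/159, -1003/159)

C = (-1604/159, -1003/159)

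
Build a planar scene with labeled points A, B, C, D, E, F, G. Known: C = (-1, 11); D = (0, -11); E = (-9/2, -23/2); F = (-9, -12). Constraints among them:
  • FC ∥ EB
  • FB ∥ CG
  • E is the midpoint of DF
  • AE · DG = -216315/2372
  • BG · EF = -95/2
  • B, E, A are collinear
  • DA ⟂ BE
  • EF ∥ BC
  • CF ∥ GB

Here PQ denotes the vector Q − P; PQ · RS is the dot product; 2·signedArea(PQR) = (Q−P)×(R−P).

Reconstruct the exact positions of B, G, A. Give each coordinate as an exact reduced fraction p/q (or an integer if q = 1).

A = (-4577/1186, -5727/593)
B = (7/2, 23/2)
G = (23/2, 69/2)

1. B_x = 7/2  [EF ∥ BC ∩ FC ∥ EB]
2. B_y = 23/2  [EF ∥ BC ∩ FC ∥ EB]
   → B = (7/2, 23/2)
3. G_x = 23/2  [CF ∥ GB ∩ FB ∥ CG]
4. G_y = 69/2  [CF ∥ GB ∩ FB ∥ CG]
   → G = (23/2, 69/2)
5. A_x = -4577/1186  [B, E, A are collinear ∩ DA ⟂ BE]
6. A_y = -5727/593  [B, E, A are collinear ∩ DA ⟂ BE]
   → A = (-4577/1186, -5727/593)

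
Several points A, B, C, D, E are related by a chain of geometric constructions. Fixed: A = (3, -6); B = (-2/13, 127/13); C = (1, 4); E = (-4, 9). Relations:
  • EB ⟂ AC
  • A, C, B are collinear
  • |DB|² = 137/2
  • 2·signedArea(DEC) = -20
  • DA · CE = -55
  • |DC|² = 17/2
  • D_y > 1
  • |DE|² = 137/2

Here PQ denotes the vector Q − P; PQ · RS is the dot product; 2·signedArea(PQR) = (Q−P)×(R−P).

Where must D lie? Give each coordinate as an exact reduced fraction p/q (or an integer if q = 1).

D = (-1/2, 3/2)

1. D_x = -1/2  [2·signedArea(DEC) = -20 ∩ DA · CE = -55]
2. D_y = 3/2  [2·signedArea(DEC) = -20 ∩ DA · CE = -55]
   → D = (-1/2, 3/2)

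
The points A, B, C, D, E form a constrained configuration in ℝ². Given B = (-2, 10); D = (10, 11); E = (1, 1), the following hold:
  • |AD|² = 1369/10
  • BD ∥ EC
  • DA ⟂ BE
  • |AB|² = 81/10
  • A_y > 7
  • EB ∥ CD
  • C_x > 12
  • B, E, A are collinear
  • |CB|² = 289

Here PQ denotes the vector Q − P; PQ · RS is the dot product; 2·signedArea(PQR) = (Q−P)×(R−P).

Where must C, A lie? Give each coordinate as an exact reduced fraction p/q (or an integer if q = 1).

A = (-11/10, 73/10)
C = (13, 2)

1. C_x = 13  [EB ∥ CD ∩ BD ∥ EC]
2. C_y = 2  [EB ∥ CD ∩ BD ∥ EC]
   → C = (13, 2)
3. A_x = -11/10  [B, E, A are collinear ∩ DA ⟂ BE]
4. A_y = 73/10  [B, E, A are collinear ∩ DA ⟂ BE]
   → A = (-11/10, 73/10)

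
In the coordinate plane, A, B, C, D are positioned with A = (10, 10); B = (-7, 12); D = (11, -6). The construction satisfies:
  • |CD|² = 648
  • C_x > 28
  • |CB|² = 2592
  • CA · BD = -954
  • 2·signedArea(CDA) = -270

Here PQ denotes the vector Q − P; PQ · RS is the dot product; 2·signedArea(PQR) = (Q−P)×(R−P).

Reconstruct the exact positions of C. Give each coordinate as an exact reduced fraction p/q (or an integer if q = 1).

1. C_x = 29  [2·signedArea(CDA) = -270 ∩ CA · BD = -954]
2. C_y = -24  [2·signedArea(CDA) = -270 ∩ CA · BD = -954]
   → C = (29, -24)

C = (29, -24)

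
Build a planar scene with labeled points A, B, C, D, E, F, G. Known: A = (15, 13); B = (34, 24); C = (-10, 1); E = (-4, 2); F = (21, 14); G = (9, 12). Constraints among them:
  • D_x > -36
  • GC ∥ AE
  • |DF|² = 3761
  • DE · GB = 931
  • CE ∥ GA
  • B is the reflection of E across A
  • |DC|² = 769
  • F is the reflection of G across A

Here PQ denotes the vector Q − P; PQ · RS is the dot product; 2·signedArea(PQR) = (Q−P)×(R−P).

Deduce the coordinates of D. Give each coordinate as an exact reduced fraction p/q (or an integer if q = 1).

D = (-35, -11)

1. D_x = -35  [line -25·x + -12·y + -1007 = 0 ∩ |DC|² = 769]
2. D_y = -11  [line -25·x + -12·y + -1007 = 0 ∩ |DC|² = 769]
   → D = (-35, -11)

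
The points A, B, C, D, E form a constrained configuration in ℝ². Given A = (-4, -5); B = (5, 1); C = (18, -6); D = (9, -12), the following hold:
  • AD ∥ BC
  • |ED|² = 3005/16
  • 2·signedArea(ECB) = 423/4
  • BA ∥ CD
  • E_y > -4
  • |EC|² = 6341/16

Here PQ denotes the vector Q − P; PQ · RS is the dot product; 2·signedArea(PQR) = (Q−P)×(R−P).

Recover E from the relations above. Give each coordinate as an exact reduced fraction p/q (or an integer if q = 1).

E = (-7/4, -7/2)

1. E_x = -7/4  [line -7·x + -13·y + -231/4 = 0 ∩ |EC|² = 6341/16]
2. E_y = -7/2  [line -7·x + -13·y + -231/4 = 0 ∩ |EC|² = 6341/16]
   → E = (-7/4, -7/2)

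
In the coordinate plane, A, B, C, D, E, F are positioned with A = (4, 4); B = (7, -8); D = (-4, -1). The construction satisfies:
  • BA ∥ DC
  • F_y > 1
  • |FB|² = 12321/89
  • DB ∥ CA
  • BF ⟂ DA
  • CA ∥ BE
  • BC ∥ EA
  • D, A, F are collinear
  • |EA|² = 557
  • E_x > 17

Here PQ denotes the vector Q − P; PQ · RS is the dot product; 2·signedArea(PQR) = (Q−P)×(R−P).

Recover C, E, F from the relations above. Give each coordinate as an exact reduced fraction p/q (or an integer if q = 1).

1. C_x = -7  [DB ∥ CA ∩ BA ∥ DC]
2. C_y = 11  [DB ∥ CA ∩ BA ∥ DC]
   → C = (-7, 11)
3. E_x = 18  [BC ∥ EA ∩ CA ∥ BE]
4. E_y = -15  [BC ∥ EA ∩ CA ∥ BE]
   → E = (18, -15)
5. F_x = 68/89  [D, A, F are collinear ∩ BF ⟂ DA]
6. F_y = 176/89  [D, A, F are collinear ∩ BF ⟂ DA]
   → F = (68/89, 176/89)

C = (-7, 11)
E = (18, -15)
F = (68/89, 176/89)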